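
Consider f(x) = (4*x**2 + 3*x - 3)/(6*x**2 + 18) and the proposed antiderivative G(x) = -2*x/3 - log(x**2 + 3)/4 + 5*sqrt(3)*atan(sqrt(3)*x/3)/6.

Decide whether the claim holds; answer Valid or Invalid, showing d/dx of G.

d/dx[G] = (-4*x**2 - 3*x + 3)/(6*x**2 + 18)
d/dx[G] - f(x) = (-4*x**2 - 3*x + 3)/(3*x**2 + 9) != 0.

Invalid: d/dx[G] - f = (-4*x**2 - 3*x + 3)/(3*x**2 + 9), which is not 0.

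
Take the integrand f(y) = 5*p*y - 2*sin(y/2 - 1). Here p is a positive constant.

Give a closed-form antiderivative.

Integrate term by term and add the pieces.
Check: d/dy[5*p*y**2/2 + 4*cos(y/2 - 1)] = 5*p*y - 2*sin(y/2 - 1) = f(y).

An antiderivative is F(y) = 5*p*y**2/2 + 4*cos(y/2 - 1).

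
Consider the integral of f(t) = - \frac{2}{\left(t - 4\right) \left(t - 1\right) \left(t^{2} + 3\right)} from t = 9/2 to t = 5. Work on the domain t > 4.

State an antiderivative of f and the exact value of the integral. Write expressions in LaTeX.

The denominator factors as \left(t - 4\right) \left(t - 1\right) \left(t^{2} + 3\right); partial fractions split f into directly integrable pieces: - \frac{5 t + 1}{38 \left(t^{2} + 3\right)} + \frac{1}{6 \left(t - 1\right)} - \frac{2}{57 \left(t - 4\right)}.
F(t) = \frac{- 8 \log{\left(t - 4 \right)} + 38 \log{\left(t - 1 \right)} - 15 \log{\left(t^{2} + 3 \right)} - 2 \sqrt{3} \operatorname{atan}{\left(\frac{\sqrt{3} t}{3} \right)}}{228} is an antiderivative of f.
Check: d/dt[\frac{- 8 \log{\left(t - 4 \right)} + 38 \log{\left(t - 1 \right)} - 15 \log{\left(t^{2} + 3 \right)} - 2 \sqrt{3} \operatorname{atan}{\left(\frac{\sqrt{3} t}{3} \right)}}{228}] = - \frac{2}{t^{4} - 5 t^{3} + 7 t^{2} - 15 t + 12}, which equals f(t).
F(5) = - \frac{5 \log{\left(28 \right)}}{76} - \frac{\sqrt{3} \operatorname{atan}{\left(\frac{5 \sqrt{3}}{3} \right)}}{114} + \frac{\log{\left(4 \right)}}{6}; F(9/2) = - \frac{5 \log{\left(\frac{93}{4} \right)}}{76} - \frac{\sqrt{3} \operatorname{atan}{\left(\frac{3 \sqrt{3}}{2} \right)}}{114} + \frac{2 \log{\left(2 \right)}}{57} + \frac{\log{\left(\frac{7}{2} \right)}}{6}.
Integral = F(5) - F(9/2) = - \frac{5 \log{\left(28 \right)}}{76} - \frac{\log{\left(\frac{7}{2} \right)}}{6} - \frac{2 \log{\left(2 \right)}}{57} - \frac{\sqrt{3} \operatorname{atan}{\left(\frac{5 \sqrt{3}}{3} \right)}}{114} + \frac{\sqrt{3} \operatorname{atan}{\left(\frac{3 \sqrt{3}}{2} \right)}}{114} + \frac{5 \log{\left(\frac{93}{4} \right)}}{76} + \frac{\log{\left(4 \right)}}{6}.

Antiderivative: F(t) = \frac{- 8 \log{\left(t - 4 \right)} + 38 \log{\left(t - 1 \right)} - 15 \log{\left(t^{2} + 3 \right)} - 2 \sqrt{3} \operatorname{atan}{\left(\frac{\sqrt{3} t}{3} \right)}}{228}; value = - \frac{5 \log{\left(28 \right)}}{76} - \frac{\log{\left(\frac{7}{2} \right)}}{6} - \frac{2 \log{\left(2 \right)}}{57} - \frac{\sqrt{3} \operatorname{atan}{\left(\frac{5 \sqrt{3}}{3} \right)}}{114} + \frac{\sqrt{3} \operatorname{atan}{\left(\frac{3 \sqrt{3}}{2} \right)}}{114} + \frac{5 \log{\left(\frac{93}{4} \right)}}{76} + \frac{\log{\left(4 \right)}}{6}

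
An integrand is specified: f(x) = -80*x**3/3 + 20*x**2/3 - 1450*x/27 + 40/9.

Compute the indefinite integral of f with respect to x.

F(x) = -5*(6*x**2 - x + 12)**2/27 + C

The substitution u = 2*x**2 - x/3 + 4 works: f is exactly (dF/du)*(du/dx) for that inner function.
Check: d/dx[-5*(6*x**2 - x + 12)**2/27] = -80*x**3/3 + 20*x**2/3 - 1450*x/27 + 40/9 = f(x).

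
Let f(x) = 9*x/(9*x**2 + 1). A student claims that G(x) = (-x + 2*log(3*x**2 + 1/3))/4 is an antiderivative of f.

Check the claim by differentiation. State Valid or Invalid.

d/dx[G] = (-9*x**2 + 36*x - 1)/(36*x**2 + 4)
d/dx[G] - f(x) = -1/4 != 0.

Invalid: d/dx[G] - f = -1/4, which is not 0.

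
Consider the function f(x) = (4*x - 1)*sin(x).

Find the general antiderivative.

F(x) = -4*x*cos(x) + 4*sin(x) + cos(x) + C

Check any antiderivative F(x) by computing F'(x) and comparing it with f(x).
Check: d/dx[-4*x*cos(x) + 4*sin(x) + cos(x)] = 4*x*sin(x) - sin(x), which equals f(x).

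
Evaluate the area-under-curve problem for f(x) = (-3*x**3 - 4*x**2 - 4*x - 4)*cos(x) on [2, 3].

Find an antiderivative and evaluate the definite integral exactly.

Antiderivative: F(x) = -3*x**3*sin(x) - 4*x**2*sin(x) - 9*x**2*cos(x) + 14*x*sin(x) - 8*x*cos(x) + 4*sin(x) + 14*cos(x); value = 38*cos(2) - 71*sin(3) + 8*sin(2) - 91*cos(3)

Any candidate F(x) must reproduce f(x) exactly when differentiated.
F(x) = -3*x**3*sin(x) - 4*x**2*sin(x) - 9*x**2*cos(x) + 14*x*sin(x) - 8*x*cos(x) + 4*sin(x) + 14*cos(x) is an antiderivative of f.
Check: d/dx[-3*x**3*sin(x) - 4*x**2*sin(x) - 9*x**2*cos(x) + 14*x*sin(x) - 8*x*cos(x) + 4*sin(x) + 14*cos(x)] = -3*x**3*cos(x) - 4*x**2*cos(x) - 4*x*cos(x) - 4*cos(x), which equals f(x).
F(3) = -71*sin(3) - 91*cos(3); F(2) = -8*sin(2) - 38*cos(2).
Integral = F(3) - F(2) = 38*cos(2) - 71*sin(3) + 8*sin(2) - 91*cos(3).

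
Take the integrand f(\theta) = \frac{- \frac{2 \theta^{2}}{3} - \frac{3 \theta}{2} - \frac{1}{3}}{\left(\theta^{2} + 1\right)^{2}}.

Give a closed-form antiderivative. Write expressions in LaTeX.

Differentiate the proposed F(\theta) back; it has to land on f(\theta) exactly.
Check: d/d\theta[\frac{2 \theta - 6 \left(\theta^{2} + 1\right) \operatorname{atan}{\left(\theta \right)} + 9}{12 \left(\theta^{2} + 1\right)}] = \frac{- 4 \theta^{2} - 9 \theta - 2}{6 \theta^{4} + 12 \theta^{2} + 6}, which equals f(\theta).

An antiderivative is F(\theta) = \frac{2 \theta - 6 \left(\theta^{2} + 1\right) \operatorname{atan}{\left(\theta \right)} + 9}{12 \left(\theta^{2} + 1\right)}.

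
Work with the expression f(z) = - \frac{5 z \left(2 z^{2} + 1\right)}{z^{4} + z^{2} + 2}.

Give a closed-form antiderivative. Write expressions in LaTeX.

An antiderivative is F(z) = - \frac{5 \log{\left(z^{4} + z^{2} + 2 \right)}}{2}.

f matches the chain-rule pattern g'(h)*h' with inner function h(z) = z^{4} + z^{2} + 2; substituting u = h(z) collapses the integral.
Check: d/dz[- \frac{5 \log{\left(z^{4} + z^{2} + 2 \right)}}{2}] = \frac{- 10 z^{3} - 5 z}{z^{4} + z^{2} + 2}, which equals f(z).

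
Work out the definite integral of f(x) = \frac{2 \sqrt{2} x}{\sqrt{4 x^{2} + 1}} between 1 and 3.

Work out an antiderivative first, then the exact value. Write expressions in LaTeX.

f matches the chain-rule pattern g'(h)*h' with inner function h(x) = 2 x^{2} + \frac{1}{2}; substituting u = h(x) collapses the integral.
F(x) = \frac{\sqrt{2} \sqrt{4 x^{2} + 1}}{2} is an antiderivative of f.
Check: d/dx[\frac{\sqrt{2} \sqrt{4 x^{2} + 1}}{2}] = \frac{2 \sqrt{2} x}{\sqrt{4 x^{2} + 1}} = f(x).
F(3) = \frac{\sqrt{74}}{2}; F(1) = \frac{\sqrt{10}}{2}.
Integral = F(3) - F(1) = - \frac{\sqrt{10}}{2} + \frac{\sqrt{74}}{2}.

Antiderivative: F(x) = \frac{\sqrt{2} \sqrt{4 x^{2} + 1}}{2}; value = - \frac{\sqrt{10}}{2} + \frac{\sqrt{74}}{2}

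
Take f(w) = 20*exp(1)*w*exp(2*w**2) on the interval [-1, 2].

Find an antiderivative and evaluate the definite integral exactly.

Antiderivative: F(w) = 5*exp(2*w**2 + 1); value = -5*exp(3) + 5*exp(9)

f matches the chain-rule pattern g'(h)*h' with inner function h(w) = 2*w**2 + 1; substituting u = h(w) collapses the integral.
F(w) = 5*exp(2*w**2 + 1) is an antiderivative of f.
Check: d/dw[5*exp(2*w**2 + 1)] = 20*exp(1)*w*exp(2*w**2) = f(w).
F(2) = 5*exp(9); F(-1) = 5*exp(3).
Integral = F(2) - F(-1) = -5*exp(3) + 5*exp(9).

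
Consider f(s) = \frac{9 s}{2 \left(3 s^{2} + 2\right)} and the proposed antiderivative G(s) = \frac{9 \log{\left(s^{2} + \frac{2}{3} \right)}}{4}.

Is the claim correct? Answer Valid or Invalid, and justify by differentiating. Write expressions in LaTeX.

d/ds[G] = \frac{27 s}{6 s^{2} + 4}
d/ds[G] - f(s) = \frac{9 s}{3 s^{2} + 2} != 0.

Invalid: d/ds[G] - f = \frac{9 s}{3 s^{2} + 2}, which is not 0.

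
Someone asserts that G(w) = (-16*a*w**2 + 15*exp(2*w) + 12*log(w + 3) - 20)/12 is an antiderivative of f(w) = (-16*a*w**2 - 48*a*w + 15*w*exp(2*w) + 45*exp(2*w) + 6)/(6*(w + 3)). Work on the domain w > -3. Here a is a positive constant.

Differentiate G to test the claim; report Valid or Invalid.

Valid - differentiating G returns exactly f.

d/dw[G] = (-16*a*w**2 - 48*a*w + 15*w*exp(2*w) + 45*exp(2*w) + 6)/(6*w + 18)
This equals f(w) exactly, so the claim holds.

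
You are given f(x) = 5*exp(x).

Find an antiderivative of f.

An antiderivative is F(x) = 5*exp(x).

A candidate is checked by its d/dx: the result must match f(x).
Check: d/dx[5*exp(x)] = 5*exp(x) = f(x).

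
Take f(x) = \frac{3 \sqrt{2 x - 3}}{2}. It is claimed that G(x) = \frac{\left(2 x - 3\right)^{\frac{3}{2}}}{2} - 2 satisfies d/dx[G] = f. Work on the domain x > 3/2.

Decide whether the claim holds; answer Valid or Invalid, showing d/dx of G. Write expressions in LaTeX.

Valid: G'(x) = f(x).

d/dx[G] = \frac{3 \sqrt{2 x - 3}}{2}
This equals f(x) exactly, so the claim holds.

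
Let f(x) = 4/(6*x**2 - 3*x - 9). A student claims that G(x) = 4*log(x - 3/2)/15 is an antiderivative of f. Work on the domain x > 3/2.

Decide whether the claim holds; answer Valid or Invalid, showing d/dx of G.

Invalid: d/dx[G] - f = 4/(15*x + 15), which is not 0.

d/dx[G] = 8/(30*x - 45)
d/dx[G] - f(x) = 4/(15*x + 15) != 0.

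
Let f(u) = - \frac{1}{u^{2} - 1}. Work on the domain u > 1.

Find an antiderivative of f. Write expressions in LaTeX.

Factor the denominator (\left(u - 1\right) \left(u + 1\right)) and decompose: f = \frac{1}{2 \left(u + 1\right)} - \frac{1}{2 \left(u - 1\right)}; each piece integrates to a log, atan, or power term.
Check: d/du[- \frac{\log{\left(u - 1 \right)}}{2} + \frac{\log{\left(u + 1 \right)}}{2}] = - \frac{1}{u^{2} - 1} = f(u).

An antiderivative is F(u) = - \frac{\log{\left(u - 1 \right)}}{2} + \frac{\log{\left(u + 1 \right)}}{2}.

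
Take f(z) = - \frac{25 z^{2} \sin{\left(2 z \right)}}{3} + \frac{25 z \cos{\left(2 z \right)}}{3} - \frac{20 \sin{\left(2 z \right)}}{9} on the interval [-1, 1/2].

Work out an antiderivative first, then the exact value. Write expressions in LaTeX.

Antiderivative: F(z) = \frac{5 \left(\frac{5 z^{2}}{2} + \frac{2}{3}\right) \cos{\left(2 z \right)}}{3}; value = \frac{155 \cos{\left(1 \right)}}{72} - \frac{95 \cos{\left(2 \right)}}{18}

Recognize the product-rule pattern: f = u'v + uv' with u = \frac{25 z^{2}}{6} + \frac{10}{9}, v = \cos{\left(2 z \right)}, so integration by parts undoes it.
F(z) = \frac{5 \left(\frac{5 z^{2}}{2} + \frac{2}{3}\right) \cos{\left(2 z \right)}}{3} is an antiderivative of f.
Check: d/dz[\frac{5 \left(\frac{5 z^{2}}{2} + \frac{2}{3}\right) \cos{\left(2 z \right)}}{3}] = - \frac{25 z^{2} \sin{\left(2 z \right)}}{3} + \frac{25 z \cos{\left(2 z \right)}}{3} - \frac{20 \sin{\left(2 z \right)}}{9} = f(z).
F(1/2) = \frac{155 \cos{\left(1 \right)}}{72}; F(-1) = \frac{95 \cos{\left(2 \right)}}{18}.
Integral = F(1/2) - F(-1) = \frac{155 \cos{\left(1 \right)}}{72} - \frac{95 \cos{\left(2 \right)}}{18}.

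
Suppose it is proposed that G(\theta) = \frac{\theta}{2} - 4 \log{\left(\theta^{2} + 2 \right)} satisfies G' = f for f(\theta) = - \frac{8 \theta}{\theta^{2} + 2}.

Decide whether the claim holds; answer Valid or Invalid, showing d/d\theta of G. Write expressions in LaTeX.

Invalid: d/d\theta[G] - f = \frac{1}{2}, which is not 0.

d/d\theta[G] = \frac{\theta^{2} - 16 \theta + 2}{2 \theta^{2} + 4}
d/d\theta[G] - f(\theta) = \frac{1}{2} != 0.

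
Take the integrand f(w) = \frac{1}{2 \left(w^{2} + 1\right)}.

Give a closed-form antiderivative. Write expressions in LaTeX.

Check any antiderivative F(w) by computing F'(w) and comparing it with f(w).
Check: d/dw[\frac{\operatorname{atan}{\left(w \right)}}{2}] = \frac{1}{2 w^{2} + 2}, which equals f(w).

An antiderivative is F(w) = \frac{\operatorname{atan}{\left(w \right)}}{2}.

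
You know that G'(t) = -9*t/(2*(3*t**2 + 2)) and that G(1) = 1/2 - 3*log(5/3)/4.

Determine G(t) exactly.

G(t) = -(3*log(t**2 + 2/3) - 2)/4

G'(t) matches the chain-rule pattern g'(h)*h' with inner function h(t) = t**2 + 2/3; substituting u = h(t) collapses the integral.
A general antiderivative is -3*log(t**2 + 2/3)/4 + C.
The condition gives C = 1/2 - 3*log(5/3)/4 - (-3*log(5/3)/4) = 1/2.
So G(t) = -(3*log(t**2 + 2/3) - 2)/4.
Check: d/dt[-(3*log(t**2 + 2/3) - 2)/4] = -9*t/(6*t**2 + 4), which equals G'(t).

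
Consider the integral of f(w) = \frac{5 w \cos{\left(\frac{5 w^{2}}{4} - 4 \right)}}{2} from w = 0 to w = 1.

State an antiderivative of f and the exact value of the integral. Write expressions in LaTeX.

f matches the chain-rule pattern g'(h)*h' with inner function h(w) = \frac{5 w^{2}}{4} - 4; substituting u = h(w) collapses the integral.
F(w) = \sin{\left(\frac{5 w^{2}}{4} - 4 \right)} is an antiderivative of f.
Check: d/dw[\sin{\left(\frac{5 w^{2}}{4} - 4 \right)}] = \frac{5 w \cos{\left(\frac{5 w^{2}}{4} - 4 \right)}}{2} = f(w).
F(1) = - \sin{\left(\frac{11}{4} \right)}; F(0) = - \sin{\left(4 \right)}.
Integral = F(1) - F(0) = \sin{\left(4 \right)} - \sin{\left(\frac{11}{4} \right)}.

Antiderivative: F(w) = \sin{\left(\frac{5 w^{2}}{4} - 4 \right)}; value = \sin{\left(4 \right)} - \sin{\left(\frac{11}{4} \right)}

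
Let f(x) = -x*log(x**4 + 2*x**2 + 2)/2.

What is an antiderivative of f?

Since d/dx undoes antidifferentiation here, F'(x) = f(x) is required of F(x).
Check: d/dx[-(x**2*log(x**4 + 2*x**2 + 2) - 2*x**2 + log(x**4 + 2*x**2 + 2) + 2*atan(x**2 + 1))/4] = -x*log(x**4 + 2*x**2 + 2)/2 = f(x).

An antiderivative is F(x) = -(x**2*log(x**4 + 2*x**2 + 2) - 2*x**2 + log(x**4 + 2*x**2 + 2) + 2*atan(x**2 + 1))/4.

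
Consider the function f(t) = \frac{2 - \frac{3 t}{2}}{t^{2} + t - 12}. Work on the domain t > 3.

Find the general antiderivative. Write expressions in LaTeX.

The denominator factors as 2 \left(t - 3\right) \left(t + 4\right); partial fractions split f into directly integrable pieces: - \frac{8}{7 \left(t + 4\right)} - \frac{5}{14 \left(t - 3\right)}.
Check: d/dt[- \frac{5 \log{\left(t - 3 \right)}}{14} - \frac{8 \log{\left(t + 4 \right)}}{7}] = \frac{4 - 3 t}{2 t^{2} + 2 t - 24}, which equals f(t).

F(t) = - \frac{5 \log{\left(t - 3 \right)}}{14} - \frac{8 \log{\left(t + 4 \right)}}{7} + C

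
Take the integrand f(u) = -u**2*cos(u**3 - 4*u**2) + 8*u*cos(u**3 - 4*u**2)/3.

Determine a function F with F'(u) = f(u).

An antiderivative is F(u) = -sin(u**3 - 4*u**2)/3.

The substitution w = u**3 - 4*u**2 works: f is exactly (dF/dw)*(dw/du) for that inner function.
Check: d/du[-sin(u**3 - 4*u**2)/3] = -u**2*cos(u**3 - 4*u**2) + 8*u*cos(u**3 - 4*u**2)/3 = f(u).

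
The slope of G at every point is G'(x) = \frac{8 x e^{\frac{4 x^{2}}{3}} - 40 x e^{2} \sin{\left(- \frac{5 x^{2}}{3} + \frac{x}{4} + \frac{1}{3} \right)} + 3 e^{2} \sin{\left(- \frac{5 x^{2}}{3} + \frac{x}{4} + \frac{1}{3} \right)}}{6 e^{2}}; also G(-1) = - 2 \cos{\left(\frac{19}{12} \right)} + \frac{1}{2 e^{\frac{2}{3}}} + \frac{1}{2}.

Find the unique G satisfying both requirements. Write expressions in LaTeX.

G(x) = \frac{e^{\frac{4 x^{2}}{3}}}{2 e^{2}} - 2 \cos{\left(- \frac{5 x^{2}}{3} + \frac{x}{4} + \frac{1}{3} \right)} + \frac{1}{2}

Whatever form G(x) takes, its d/dx must return the stated G'(x).
A general antiderivative is \frac{e^{\frac{4 x^{2}}{3} - 2}}{2} - 2 \cos{\left(- \frac{5 x^{2}}{3} + \frac{x}{4} + \frac{1}{3} \right)} + C.
The condition gives C = - 2 \cos{\left(\frac{19}{12} \right)} + \frac{1}{2 e^{\frac{2}{3}}} + \frac{1}{2} - (- 2 \cos{\left(\frac{19}{12} \right)} + \frac{1}{2 e^{\frac{2}{3}}}) = \frac{1}{2}.
So G(x) = \frac{e^{\frac{4 x^{2}}{3}}}{2 e^{2}} - 2 \cos{\left(- \frac{5 x^{2}}{3} + \frac{x}{4} + \frac{1}{3} \right)} + \frac{1}{2}.
Check: d/dx[\frac{e^{\frac{4 x^{2}}{3}}}{2 e^{2}} - 2 \cos{\left(- \frac{5 x^{2}}{3} + \frac{x}{4} + \frac{1}{3} \right)} + \frac{1}{2}] = \frac{8 x e^{\frac{4 x^{2}}{3}} - 40 x e^{2} \sin{\left(- \frac{5 x^{2}}{3} + \frac{x}{4} + \frac{1}{3} \right)} + 3 e^{2} \sin{\left(- \frac{5 x^{2}}{3} + \frac{x}{4} + \frac{1}{3} \right)}}{6 e^{2}} = G'(x).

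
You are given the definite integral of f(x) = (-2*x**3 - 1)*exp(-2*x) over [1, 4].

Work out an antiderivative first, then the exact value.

f has the shape u'v + uv' for u = x**3 + 3*x**2/2 + 3*x/2 + 5/4 and v = exp(-2*x) — it is the derivative of the product u*v.
F(x) = (4*x**3 + 6*x**2 + 6*x + 5)*exp(-2*x)/4 is an antiderivative of f.
Check: d/dx[(4*x**3 + 6*x**2 + 6*x + 5)*exp(-2*x)/4] = (-2*x**3 - 1)*exp(-2*x) = f(x).
F(4) = 381*exp(-8)/4; F(1) = 21*exp(-2)/4.
Integral = F(4) - F(1) = -21*exp(-2)/4 + 381*exp(-8)/4.

Antiderivative: F(x) = (4*x**3 + 6*x**2 + 6*x + 5)*exp(-2*x)/4; value = -21*exp(-2)/4 + 381*exp(-8)/4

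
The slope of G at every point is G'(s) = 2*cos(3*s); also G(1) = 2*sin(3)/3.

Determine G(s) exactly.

G(s) = 2*sin(3*s)/3

A candidate passes only if d/ds[G] lands on the given G'(s) exactly.
A general antiderivative is 2*sin(3*s)/3 + C.
The condition gives C = 2*sin(3)/3 - (2*sin(3)/3) = 0.
So G(s) = 2*sin(3*s)/3.
Check: d/ds[2*sin(3*s)/3] = 2*cos(3*s) = G'(s).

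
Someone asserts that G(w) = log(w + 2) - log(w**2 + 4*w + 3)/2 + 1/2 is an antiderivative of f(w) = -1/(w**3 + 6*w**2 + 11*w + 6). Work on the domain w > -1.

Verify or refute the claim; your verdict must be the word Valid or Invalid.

d/dw[G] = -1/(w**3 + 6*w**2 + 11*w + 6)
This equals f(w) exactly, so the claim holds.

Valid - the claim checks out under differentiation.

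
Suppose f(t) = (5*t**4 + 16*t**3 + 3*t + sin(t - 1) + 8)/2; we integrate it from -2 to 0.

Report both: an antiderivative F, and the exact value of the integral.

Antiderivative: F(t) = (2*t**5 + 8*t**4 + 3*t**2 + 16*t - 2*cos(t - 1) + 8)/4; value = -11 + cos(3)/2 - cos(1)/2

Any candidate F(t) must reproduce f(t) exactly when differentiated.
F(t) = (2*t**5 + 8*t**4 + 3*t**2 + 16*t - 2*cos(t - 1) + 8)/4 is an antiderivative of f.
Check: d/dt[(2*t**5 + 8*t**4 + 3*t**2 + 16*t - 2*cos(t - 1) + 8)/4] = 5*t**4/2 + 8*t**3 + 3*t/2 + sin(t - 1)/2 + 4, which equals f(t).
F(0) = 2 - cos(1)/2; F(-2) = 13 - cos(3)/2.
Integral = F(0) - F(-2) = -11 + cos(3)/2 - cos(1)/2.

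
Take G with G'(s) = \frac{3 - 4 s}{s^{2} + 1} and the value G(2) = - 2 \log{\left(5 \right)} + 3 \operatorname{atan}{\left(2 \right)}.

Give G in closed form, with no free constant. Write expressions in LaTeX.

G(s) = - 2 \log{\left(s^{2} + 1 \right)} + 3 \operatorname{atan}{\left(s \right)}

A candidate passes only if d/ds[G] lands on the given G'(s) exactly.
A general antiderivative is - 2 \log{\left(s^{2} + 1 \right)} + 3 \operatorname{atan}{\left(s \right)} + C.
The condition gives C = - 2 \log{\left(5 \right)} + 3 \operatorname{atan}{\left(2 \right)} - (- 2 \log{\left(5 \right)} + 3 \operatorname{atan}{\left(2 \right)}) = 0.
So G(s) = - 2 \log{\left(s^{2} + 1 \right)} + 3 \operatorname{atan}{\left(s \right)}.
Check: d/ds[- 2 \log{\left(s^{2} + 1 \right)} + 3 \operatorname{atan}{\left(s \right)}] = \frac{3 - 4 s}{s^{2} + 1} = G'(s).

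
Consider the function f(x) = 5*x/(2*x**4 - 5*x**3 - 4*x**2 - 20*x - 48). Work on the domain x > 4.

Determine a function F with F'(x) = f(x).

An antiderivative is F(x) = log(x - 4)/11 + 6*log(x + 3/2)/55 - log(x**2 + 4)/10 - atan(x/2)/10.

The denominator factors as (x - 4)*(2*x + 3)*(x**2 + 4); partial fractions split f into directly integrable pieces: -(x + 1)/(5*(x**2 + 4)) + 12/(55*(2*x + 3)) + 1/(11*(x - 4)).
Check: d/dx[log(x - 4)/11 + 6*log(x + 3/2)/55 - log(x**2 + 4)/10 - atan(x/2)/10] = 5*x/(2*x**4 - 5*x**3 - 4*x**2 - 20*x - 48) = f(x).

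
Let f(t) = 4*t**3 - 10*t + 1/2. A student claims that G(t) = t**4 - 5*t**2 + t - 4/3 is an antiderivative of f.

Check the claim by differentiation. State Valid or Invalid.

Invalid: d/dt[G] - f = 1/2, which is not 0.

d/dt[G] = 4*t**3 - 10*t + 1
d/dt[G] - f(t) = 1/2 != 0.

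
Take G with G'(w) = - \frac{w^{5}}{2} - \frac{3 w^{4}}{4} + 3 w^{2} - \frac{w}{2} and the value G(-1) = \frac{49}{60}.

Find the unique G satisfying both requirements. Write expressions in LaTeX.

G(w) = \frac{- 5 w^{6} - 9 w^{5} + 60 w^{3} - 15 w^{2} + 120}{60}

The integrand splits into summands that can be handled one at a time.
A general antiderivative is - \frac{w^{6}}{12} - \frac{3 w^{5}}{20} + w^{3} - \frac{w^{2}}{4} + C.
The condition gives C = \frac{49}{60} - (- \frac{71}{60}) = 2.
So G(w) = \frac{- 5 w^{6} - 9 w^{5} + 60 w^{3} - 15 w^{2} + 120}{60}.
Check: d/dw[\frac{- 5 w^{6} - 9 w^{5} + 60 w^{3} - 15 w^{2} + 120}{60}] = - \frac{w^{5}}{2} - \frac{3 w^{4}}{4} + 3 w^{2} - \frac{w}{2} = G'(w).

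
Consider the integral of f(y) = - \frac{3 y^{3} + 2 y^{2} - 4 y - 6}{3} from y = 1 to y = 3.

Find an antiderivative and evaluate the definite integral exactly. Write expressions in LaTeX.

For F(y) to be correct the identity F'(y) - f(y) = 0 must hold.
F(y) = - \frac{y \left(9 y^{3} + 8 y^{2} - 24 y - 72\right)}{36} is an antiderivative of f.
Check: d/dy[- \frac{y \left(9 y^{3} + 8 y^{2} - 24 y - 72\right)}{36}] = - y^{3} - \frac{2 y^{2}}{3} + \frac{4 y}{3} + 2, which equals f(y).
F(3) = - \frac{57}{4}; F(1) = \frac{79}{36}.
Integral = F(3) - F(1) = - \frac{148}{9}.

Antiderivative: F(y) = - \frac{y \left(9 y^{3} + 8 y^{2} - 24 y - 72\right)}{36}; value = - \frac{148}{9}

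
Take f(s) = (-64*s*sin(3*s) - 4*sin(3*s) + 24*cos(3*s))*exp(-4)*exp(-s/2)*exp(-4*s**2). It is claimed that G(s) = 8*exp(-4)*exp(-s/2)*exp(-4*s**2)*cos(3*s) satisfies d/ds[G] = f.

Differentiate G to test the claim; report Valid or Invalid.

d/ds[G] = (-64*s*cos(3*s) - 24*sin(3*s) - 4*cos(3*s))*exp(-4)*exp(-s/2)*exp(-4*s**2)
d/ds[G] - f(s) = (64*s*exp(s/2)*sin(3*s) - 64*s*exp(s/2)*cos(3*s) - 20*exp(s/2)*sin(3*s) - 28*exp(s/2)*cos(3*s))*exp(-4)*exp(-s)*exp(-4*s**2) != 0.

Invalid: d/ds[G] - f = (64*s*exp(s/2)*sin(3*s) - 64*s*exp(s/2)*cos(3*s) - 20*exp(s/2)*sin(3*s) - 28*exp(s/2)*cos(3*s))*exp(-4)*exp(-s)*exp(-4*s**2), which is not 0.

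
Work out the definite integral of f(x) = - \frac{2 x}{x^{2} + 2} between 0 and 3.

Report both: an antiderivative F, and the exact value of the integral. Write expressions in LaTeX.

The substitution u = \frac{3 x^{2}}{2} + 3 works: f is exactly (dF/du)*(du/dx) for that inner function.
F(x) = - \log{\left(\frac{x^{2}}{2} + 1 \right)} is an antiderivative of f.
Check: d/dx[- \log{\left(\frac{x^{2}}{2} + 1 \right)}] = - \frac{2 x}{x^{2} + 2} = f(x).
F(3) = - \log{\left(\frac{11}{2} \right)}; F(0) = 0.
Integral = F(3) - F(0) = - \log{\left(\frac{33}{2} \right)} + \log{\left(3 \right)}.

Antiderivative: F(x) = - \log{\left(\frac{x^{2}}{2} + 1 \right)}; value = - \log{\left(\frac{33}{2} \right)} + \log{\left(3 \right)}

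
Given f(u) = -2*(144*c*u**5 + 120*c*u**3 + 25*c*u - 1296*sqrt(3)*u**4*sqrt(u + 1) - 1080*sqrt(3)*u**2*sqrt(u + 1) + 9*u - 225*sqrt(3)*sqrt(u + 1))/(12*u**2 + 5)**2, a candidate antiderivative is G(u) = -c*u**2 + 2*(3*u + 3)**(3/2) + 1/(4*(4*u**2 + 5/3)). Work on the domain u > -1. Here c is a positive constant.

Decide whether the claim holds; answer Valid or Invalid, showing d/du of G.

d/du[G] = (-288*c*u**5 - 240*c*u**3 - 50*c*u + 1296*sqrt(3)*u**4*sqrt(u + 1) + 1080*sqrt(3)*u**2*sqrt(u + 1) - 18*u + 225*sqrt(3)*sqrt(u + 1))/(144*u**4 + 120*u**2 + 25)
d/du[G] - f(u) = -9*sqrt(3)*sqrt(u + 1) != 0.

Invalid: d/du[G] - f = -9*sqrt(3)*sqrt(u + 1), which is not 0.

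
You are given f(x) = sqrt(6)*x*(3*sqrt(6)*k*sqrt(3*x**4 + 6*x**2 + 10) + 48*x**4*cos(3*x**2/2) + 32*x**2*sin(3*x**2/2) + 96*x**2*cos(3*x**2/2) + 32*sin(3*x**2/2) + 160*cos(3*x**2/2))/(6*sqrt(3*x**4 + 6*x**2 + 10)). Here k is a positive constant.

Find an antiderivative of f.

Whatever form F(x) takes, F'(x) = f(x) is non-negotiable.
Check: d/dx[3*k*x**2/2 + 16*sqrt(x**4/2 + x**2 + 5/3)*sin(3*x**2/2)/3] = sqrt(6)*(3*sqrt(6)*k*x*sqrt(3*x**4 + 6*x**2 + 10) + 48*x**5*cos(3*x**2/2) + 32*x**3*sin(3*x**2/2) + 96*x**3*cos(3*x**2/2) + 32*x*sin(3*x**2/2) + 160*x*cos(3*x**2/2))/(6*sqrt(3*x**4 + 6*x**2 + 10)), which equals f(x).

An antiderivative is F(x) = 3*k*x**2/2 + 16*sqrt(x**4/2 + x**2 + 5/3)*sin(3*x**2/2)/3.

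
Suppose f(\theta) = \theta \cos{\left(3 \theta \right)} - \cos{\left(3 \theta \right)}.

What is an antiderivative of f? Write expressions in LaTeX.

Integrate term by term and add the pieces.
Check: d/d\theta[\frac{\theta \sin{\left(3 \theta \right)}}{3} - \frac{\sin{\left(3 \theta \right)}}{3} + \frac{\cos{\left(3 \theta \right)}}{9}] = \theta \cos{\left(3 \theta \right)} - \cos{\left(3 \theta \right)} = f(\theta).

An antiderivative is F(\theta) = \frac{\theta \sin{\left(3 \theta \right)}}{3} - \frac{\sin{\left(3 \theta \right)}}{3} + \frac{\cos{\left(3 \theta \right)}}{9}.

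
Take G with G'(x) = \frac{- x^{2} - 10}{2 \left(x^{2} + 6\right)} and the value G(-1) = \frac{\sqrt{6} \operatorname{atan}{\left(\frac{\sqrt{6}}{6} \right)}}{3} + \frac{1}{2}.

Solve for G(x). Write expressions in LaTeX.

G(x) = - \frac{x}{2} - \frac{\sqrt{6} \operatorname{atan}{\left(\frac{\sqrt{6} x}{6} \right)}}{3}

For G(x) to be correct, d/dx[G] must agree with the stated G'(x) identically.
A general antiderivative is - \frac{x}{2} - \frac{\sqrt{6} \operatorname{atan}{\left(\frac{\sqrt{6} x}{6} \right)}}{3} + C.
The condition gives C = \frac{\sqrt{6} \operatorname{atan}{\left(\frac{\sqrt{6}}{6} \right)}}{3} + \frac{1}{2} - (\frac{\sqrt{6} \operatorname{atan}{\left(\frac{\sqrt{6}}{6} \right)}}{3} + \frac{1}{2}) = 0.
So G(x) = - \frac{x}{2} - \frac{\sqrt{6} \operatorname{atan}{\left(\frac{\sqrt{6} x}{6} \right)}}{3}.
Check: d/dx[- \frac{x}{2} - \frac{\sqrt{6} \operatorname{atan}{\left(\frac{\sqrt{6} x}{6} \right)}}{3}] = \frac{- x^{2} - 10}{2 x^{2} + 12}, which equals G'(x).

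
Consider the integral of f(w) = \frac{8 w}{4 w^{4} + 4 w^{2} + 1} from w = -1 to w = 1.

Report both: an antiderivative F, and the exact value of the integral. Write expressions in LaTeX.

Antiderivative: F(w) = - \frac{2}{2 w^{2} + 1}; value = 0

The substitution u = w^{2} + \frac{1}{2} works: f is exactly (dF/du)*(du/dw) for that inner function.
F(w) = - \frac{2}{2 w^{2} + 1} is an antiderivative of f.
Check: d/dw[- \frac{2}{2 w^{2} + 1}] = \frac{8 w}{4 w^{4} + 4 w^{2} + 1} = f(w).
F(1) = - \frac{2}{3}; F(-1) = - \frac{2}{3}.
Integral = F(1) - F(-1) = 0.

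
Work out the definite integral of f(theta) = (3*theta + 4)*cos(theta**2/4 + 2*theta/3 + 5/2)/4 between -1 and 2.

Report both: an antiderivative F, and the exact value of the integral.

f matches the chain-rule pattern g'(h)*h' with inner function h(theta) = theta**2/4 + 2*theta/3 + 5/2; substituting u = h(theta) collapses the integral.
F(theta) = 3*sin(theta**2/4 + 2*theta/3 + 5/2)/2 is an antiderivative of f.
Check: d/dtheta[3*sin(theta**2/4 + 2*theta/3 + 5/2)/2] = 3*theta*cos(theta**2/4 + 2*theta/3 + 5/2)/4 + cos(theta**2/4 + 2*theta/3 + 5/2), which equals f(theta).
F(2) = 3*sin(29/6)/2; F(-1) = 3*sin(25/12)/2.
Integral = F(2) - F(-1) = 3*sin(29/6)/2 - 3*sin(25/12)/2.

Antiderivative: F(theta) = 3*sin(theta**2/4 + 2*theta/3 + 5/2)/2; value = 3*sin(29/6)/2 - 3*sin(25/12)/2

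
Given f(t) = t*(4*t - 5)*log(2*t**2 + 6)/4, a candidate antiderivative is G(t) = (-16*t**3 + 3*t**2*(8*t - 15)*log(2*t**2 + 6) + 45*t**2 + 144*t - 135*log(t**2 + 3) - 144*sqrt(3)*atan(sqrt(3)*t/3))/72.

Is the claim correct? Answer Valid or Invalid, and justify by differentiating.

Valid. The derivative of G reproduces f.

d/dt[G] = t**2*log(t**2 + 3) + t**2*log(2) - 5*t*log(t**2 + 3)/4 - 5*t*log(2)/4
This equals f(t) exactly, so the claim holds.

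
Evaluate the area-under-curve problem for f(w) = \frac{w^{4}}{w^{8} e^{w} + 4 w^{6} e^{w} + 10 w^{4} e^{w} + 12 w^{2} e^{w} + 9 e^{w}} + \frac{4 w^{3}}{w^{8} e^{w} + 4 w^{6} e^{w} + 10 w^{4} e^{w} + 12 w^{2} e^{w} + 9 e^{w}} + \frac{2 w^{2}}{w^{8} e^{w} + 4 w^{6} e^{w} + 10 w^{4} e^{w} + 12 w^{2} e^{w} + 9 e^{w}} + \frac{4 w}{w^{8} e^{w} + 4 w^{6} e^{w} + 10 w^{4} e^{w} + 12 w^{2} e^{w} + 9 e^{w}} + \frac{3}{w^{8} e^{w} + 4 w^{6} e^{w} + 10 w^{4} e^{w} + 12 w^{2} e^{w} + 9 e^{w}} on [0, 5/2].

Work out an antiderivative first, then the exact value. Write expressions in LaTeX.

Antiderivative: F(w) = - \frac{e^{- w}}{w^{4} + 2 w^{2} + 3}; value = \frac{1}{3} - \frac{16}{873 e^{\frac{5}{2}}}

Recognize the product-rule pattern: f = u'v + uv' with u = - \frac{1}{w^{4} + 2 w^{2} + 3}, v = e^{- w}, so integration by parts undoes it.
F(w) = - \frac{e^{- w}}{w^{4} + 2 w^{2} + 3} is an antiderivative of f.
Check: d/dw[- \frac{e^{- w}}{w^{4} + 2 w^{2} + 3}] = \frac{w^{4} + 4 w^{3} + 2 w^{2} + 4 w + 3}{w^{8} e^{w} + 4 w^{6} e^{w} + 10 w^{4} e^{w} + 12 w^{2} e^{w} + 9 e^{w}}, which equals f(w).
F(5/2) = - \frac{16}{873 e^{\frac{5}{2}}}; F(0) = - \frac{1}{3}.
Integral = F(5/2) - F(0) = \frac{1}{3} - \frac{16}{873 e^{\frac{5}{2}}}.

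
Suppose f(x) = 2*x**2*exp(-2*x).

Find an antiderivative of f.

f has the shape u'v + uv' for u = -x**2 - x - 1/2 and v = exp(-2*x) — it is the derivative of the product u*v.
Check: d/dx[-x**2*exp(-2*x) - x*exp(-2*x) - exp(-2*x)/2] = 2*x**2*exp(-2*x) = f(x).

An antiderivative is F(x) = -x**2*exp(-2*x) - x*exp(-2*x) - exp(-2*x)/2.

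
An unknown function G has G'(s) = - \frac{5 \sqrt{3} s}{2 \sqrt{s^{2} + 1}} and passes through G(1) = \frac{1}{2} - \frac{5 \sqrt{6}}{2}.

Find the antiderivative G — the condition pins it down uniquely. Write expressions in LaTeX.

G'(s) matches the chain-rule pattern g'(h)*h' with inner function h(s) = 3 s^{2} + 3; substituting u = h(s) collapses the integral.
A general antiderivative is - \frac{5 \sqrt{3 s^{2} + 3}}{2} + C.
The condition gives C = \frac{1}{2} - \frac{5 \sqrt{6}}{2} - (- \frac{5 \sqrt{6}}{2}) = \frac{1}{2}.
So G(s) = \frac{1}{2} - \frac{5 \sqrt{3 s^{2} + 3}}{2}.
Check: d/ds[\frac{1}{2} - \frac{5 \sqrt{3 s^{2} + 3}}{2}] = - \frac{5 \sqrt{3} s}{2 \sqrt{s^{2} + 1}} = G'(s).

G(s) = \frac{1}{2} - \frac{5 \sqrt{3 s^{2} + 3}}{2}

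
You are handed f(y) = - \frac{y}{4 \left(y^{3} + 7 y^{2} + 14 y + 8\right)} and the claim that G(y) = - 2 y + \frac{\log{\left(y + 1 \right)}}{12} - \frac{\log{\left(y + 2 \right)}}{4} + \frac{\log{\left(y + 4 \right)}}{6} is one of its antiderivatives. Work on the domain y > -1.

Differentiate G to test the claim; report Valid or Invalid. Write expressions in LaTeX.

Invalid: d/dy[G] - f = -2, which is not 0.

d/dy[G] = \frac{- 8 y^{3} - 56 y^{2} - 113 y - 64}{4 y^{3} + 28 y^{2} + 56 y + 32}
d/dy[G] - f(y) = -2 != 0.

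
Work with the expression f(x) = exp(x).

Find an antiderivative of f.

An antiderivative is F(x) = exp(x).

Any candidate F(x) must reproduce f(x) exactly when differentiated.
Check: d/dx[exp(x)] = exp(x) = f(x).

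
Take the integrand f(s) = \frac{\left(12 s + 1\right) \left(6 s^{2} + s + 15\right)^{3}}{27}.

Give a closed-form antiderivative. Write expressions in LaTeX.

An antiderivative is F(s) = \frac{3 \left(2 s^{2} + \frac{s}{3} + 5\right)^{4}}{4}.

f matches the chain-rule pattern g'(h)*h' with inner function h(s) = 2 s^{2} + \frac{s}{3} + 5; substituting u = h(s) collapses the integral.
Check: d/ds[\frac{3 \left(2 s^{2} + \frac{s}{3} + 5\right)^{4}}{4}] = 96 s^{7} + 56 s^{6} + 732 s^{5} + \frac{2710 s^{4}}{9} + \frac{49681 s^{3}}{27} + \frac{1355 s^{2}}{3} + 1525 s + 125, which equals f(s).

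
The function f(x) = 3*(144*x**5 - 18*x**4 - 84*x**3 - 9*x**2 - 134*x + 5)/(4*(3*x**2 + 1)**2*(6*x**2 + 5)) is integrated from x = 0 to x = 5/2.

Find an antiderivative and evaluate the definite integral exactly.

Antiderivative: F(x) = (x + 5)/(4*x**2 + 4/3) + log(2*x**2 + 5/3); value = -1095/316 - log(5/3) + log(85/6)

An antiderivative F(x) passes only if d/dx[F] lands on f(x) exactly.
F(x) = (x + 5)/(4*x**2 + 4/3) + log(2*x**2 + 5/3) is an antiderivative of f.
Check: d/dx[(x + 5)/(4*x**2 + 4/3) + log(2*x**2 + 5/3)] = (432*x**5 - 54*x**4 - 252*x**3 - 27*x**2 - 402*x + 15)/(216*x**6 + 324*x**4 + 144*x**2 + 20), which equals f(x).
F(5/2) = 45/158 + log(85/6); F(0) = log(5/3) + 15/4.
Integral = F(5/2) - F(0) = -1095/316 - log(5/3) + log(85/6).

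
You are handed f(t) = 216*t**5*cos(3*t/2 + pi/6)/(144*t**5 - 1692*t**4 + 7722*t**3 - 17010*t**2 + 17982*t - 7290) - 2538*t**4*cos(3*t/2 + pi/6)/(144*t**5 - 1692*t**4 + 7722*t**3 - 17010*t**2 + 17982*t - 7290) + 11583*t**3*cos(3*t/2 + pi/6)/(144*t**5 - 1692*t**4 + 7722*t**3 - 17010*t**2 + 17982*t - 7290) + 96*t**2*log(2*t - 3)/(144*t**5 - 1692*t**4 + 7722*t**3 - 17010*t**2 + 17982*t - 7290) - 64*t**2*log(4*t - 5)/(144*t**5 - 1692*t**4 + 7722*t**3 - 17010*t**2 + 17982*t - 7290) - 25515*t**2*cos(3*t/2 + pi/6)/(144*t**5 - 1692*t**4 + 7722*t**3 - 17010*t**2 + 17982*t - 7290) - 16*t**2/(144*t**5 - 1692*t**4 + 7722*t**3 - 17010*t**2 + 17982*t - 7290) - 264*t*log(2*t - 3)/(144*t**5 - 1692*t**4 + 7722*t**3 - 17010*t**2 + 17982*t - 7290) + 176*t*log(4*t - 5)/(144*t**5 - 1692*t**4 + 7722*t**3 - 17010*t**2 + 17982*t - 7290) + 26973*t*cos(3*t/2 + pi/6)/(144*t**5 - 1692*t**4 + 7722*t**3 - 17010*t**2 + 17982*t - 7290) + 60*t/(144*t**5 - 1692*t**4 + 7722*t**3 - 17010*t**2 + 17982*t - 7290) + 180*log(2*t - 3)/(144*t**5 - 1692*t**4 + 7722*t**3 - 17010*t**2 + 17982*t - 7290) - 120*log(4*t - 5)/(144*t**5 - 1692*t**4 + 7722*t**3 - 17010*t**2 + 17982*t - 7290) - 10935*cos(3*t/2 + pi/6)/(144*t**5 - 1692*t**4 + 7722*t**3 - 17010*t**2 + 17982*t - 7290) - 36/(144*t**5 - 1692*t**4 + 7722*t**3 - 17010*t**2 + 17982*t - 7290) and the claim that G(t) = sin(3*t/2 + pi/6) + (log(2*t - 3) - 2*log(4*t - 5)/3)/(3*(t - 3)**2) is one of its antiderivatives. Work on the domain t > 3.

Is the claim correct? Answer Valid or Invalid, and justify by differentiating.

Invalid: d/dt[G] - f = (-96*t**2*log(2*t - 3) + 64*t**2*log(4*t - 5) + 16*t**2 + 264*t*log(2*t - 3) - 176*t*log(4*t - 5) - 60*t - 180*log(2*t - 3) + 120*log(4*t - 5) + 36)/(72*t**5 - 846*t**4 + 3861*t**3 - 8505*t**2 + 8991*t - 3645), which is not 0.

d/dt[G] = (216*t**5*cos(3*t/2 + pi/6) - 2538*t**4*cos(3*t/2 + pi/6) + 11583*t**3*cos(3*t/2 + pi/6) - 96*t**2*log(2*t - 3) + 64*t**2*log(4*t - 5) - 25515*t**2*cos(3*t/2 + pi/6) + 16*t**2 + 264*t*log(2*t - 3) - 176*t*log(4*t - 5) + 26973*t*cos(3*t/2 + pi/6) - 60*t - 180*log(2*t - 3) + 120*log(4*t - 5) - 10935*cos(3*t/2 + pi/6) + 36)/(144*t**5 - 1692*t**4 + 7722*t**3 - 17010*t**2 + 17982*t - 7290)
d/dt[G] - f(t) = (-96*t**2*log(2*t - 3) + 64*t**2*log(4*t - 5) + 16*t**2 + 264*t*log(2*t - 3) - 176*t*log(4*t - 5) - 60*t - 180*log(2*t - 3) + 120*log(4*t - 5) + 36)/(72*t**5 - 846*t**4 + 3861*t**3 - 8505*t**2 + 8991*t - 3645) != 0.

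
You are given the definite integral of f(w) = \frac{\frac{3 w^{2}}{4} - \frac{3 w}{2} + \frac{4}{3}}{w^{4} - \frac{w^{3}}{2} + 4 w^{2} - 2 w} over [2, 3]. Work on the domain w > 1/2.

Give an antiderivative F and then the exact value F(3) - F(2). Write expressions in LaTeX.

Factor the denominator (6 w \left(2 w - 1\right) \left(w^{2} + 4\right)) and decompose: f = \frac{31 w + 58}{102 \left(w^{2} + 4\right)} + \frac{37}{51 \left(2 w - 1\right)} - \frac{2}{3 w}; each piece integrates to a log, atan, or power term.
F(w) = \frac{- 136 \log{\left(w \right)} + 74 \log{\left(w - \frac{1}{2} \right)} + 31 \log{\left(w^{2} + 4 \right)} + 58 \operatorname{atan}{\left(\frac{w}{2} \right)}}{204} is an antiderivative of f.
Check: d/dw[\frac{- 136 \log{\left(w \right)} + 74 \log{\left(w - \frac{1}{2} \right)} + 31 \log{\left(w^{2} + 4 \right)} + 58 \operatorname{atan}{\left(\frac{w}{2} \right)}}{204}] = \frac{9 w^{2} - 18 w + 16}{12 w^{4} - 6 w^{3} + 48 w^{2} - 24 w}, which equals f(w).
F(3) = - \frac{2 \log{\left(3 \right)}}{3} + \frac{29 \operatorname{atan}{\left(\frac{3}{2} \right)}}{102} + \frac{37 \log{\left(\frac{5}{2} \right)}}{102} + \frac{31 \log{\left(13 \right)}}{204}; F(2) = - \frac{2 \log{\left(2 \right)}}{3} + \frac{37 \log{\left(\frac{3}{2} \right)}}{102} + \frac{29 \pi}{408} + \frac{31 \log{\left(8 \right)}}{204}.
Integral = F(3) - F(2) = - \frac{2 \log{\left(3 \right)}}{3} - \frac{31 \log{\left(8 \right)}}{204} - \frac{29 \pi}{408} - \frac{37 \log{\left(\frac{3}{2} \right)}}{102} + \frac{29 \operatorname{atan}{\left(\frac{3}{2} \right)}}{102} + \frac{37 \log{\left(\frac{5}{2} \right)}}{102} + \frac{31 \log{\left(13 \right)}}{204} + \frac{2 \log{\left(2 \right)}}{3}.

Antiderivative: F(w) = \frac{- 136 \log{\left(w \right)} + 74 \log{\left(w - \frac{1}{2} \right)} + 31 \log{\left(w^{2} + 4 \right)} + 58 \operatorname{atan}{\left(\frac{w}{2} \right)}}{204}; value = - \frac{2 \log{\left(3 \right)}}{3} - \frac{31 \log{\left(8 \right)}}{204} - \frac{29 \pi}{408} - \frac{37 \log{\left(\frac{3}{2} \right)}}{102} + \frac{29 \operatorname{atan}{\left(\frac{3}{2} \right)}}{102} + \frac{37 \log{\left(\frac{5}{2} \right)}}{102} + \frac{31 \log{\left(13 \right)}}{204} + \frac{2 \log{\left(2 \right)}}{3}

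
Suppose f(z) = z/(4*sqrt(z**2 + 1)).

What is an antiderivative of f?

An antiderivative is F(z) = sqrt(z**2 + 1)/4.

The substitution u = z**2 + 1 works: f is exactly (dF/du)*(du/dz) for that inner function.
Check: d/dz[sqrt(z**2 + 1)/4] = z/(4*sqrt(z**2 + 1)) = f(z).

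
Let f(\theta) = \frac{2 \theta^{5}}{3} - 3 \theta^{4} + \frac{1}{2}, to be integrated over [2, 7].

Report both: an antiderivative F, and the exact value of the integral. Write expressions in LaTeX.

Antiderivative: F(\theta) = \frac{\theta \left(10 \theta^{5} - 54 \theta^{4} + 45\right)}{90}; value = \frac{6005}{2}

Integrate term by term and add the pieces.
F(\theta) = \frac{\theta \left(10 \theta^{5} - 54 \theta^{4} + 45\right)}{90} is an antiderivative of f.
Check: d/d\theta[\frac{\theta \left(10 \theta^{5} - 54 \theta^{4} + 45\right)}{90}] = \frac{2 \theta^{5}}{3} - 3 \theta^{4} + \frac{1}{2} = f(\theta).
F(7) = \frac{269227}{90}; F(2) = - \frac{499}{45}.
Integral = F(7) - F(2) = \frac{6005}{2}.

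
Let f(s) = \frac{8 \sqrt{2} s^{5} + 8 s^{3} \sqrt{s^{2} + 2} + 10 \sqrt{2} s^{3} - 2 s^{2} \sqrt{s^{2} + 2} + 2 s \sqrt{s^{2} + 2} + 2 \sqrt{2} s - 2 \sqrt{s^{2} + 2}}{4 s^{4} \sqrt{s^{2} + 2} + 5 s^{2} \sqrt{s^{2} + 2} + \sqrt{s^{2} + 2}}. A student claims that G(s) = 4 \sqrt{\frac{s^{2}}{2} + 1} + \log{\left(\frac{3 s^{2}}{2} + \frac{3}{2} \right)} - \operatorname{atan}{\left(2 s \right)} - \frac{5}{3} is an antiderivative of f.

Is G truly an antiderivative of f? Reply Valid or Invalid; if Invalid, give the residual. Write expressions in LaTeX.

d/ds[G] = \frac{8 \sqrt{2} s^{5} + 8 s^{3} \sqrt{s^{2} + 2} + 10 \sqrt{2} s^{3} - 2 s^{2} \sqrt{s^{2} + 2} + 2 s \sqrt{s^{2} + 2} + 2 \sqrt{2} s - 2 \sqrt{s^{2} + 2}}{4 s^{4} \sqrt{s^{2} + 2} + 5 s^{2} \sqrt{s^{2} + 2} + \sqrt{s^{2} + 2}}
This equals f(s) exactly, so the claim holds.

Valid. The derivative of G reproduces f.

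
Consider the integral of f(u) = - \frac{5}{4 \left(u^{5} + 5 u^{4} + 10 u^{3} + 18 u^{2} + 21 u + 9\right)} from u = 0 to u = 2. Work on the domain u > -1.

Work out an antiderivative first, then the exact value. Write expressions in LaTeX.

Antiderivative: F(u) = \frac{- 10 u \log{\left(u + 3 \right)} + 5 u \log{\left(u^{2} + 3 \right)} + 10 \sqrt{3} u \operatorname{atan}{\left(\frac{\sqrt{3} u}{3} \right)} - 10 \log{\left(u + 3 \right)} + 5 \log{\left(u^{2} + 3 \right)} + 10 \sqrt{3} \operatorname{atan}{\left(\frac{\sqrt{3} u}{3} \right)} + 60}{384 u + 384}; value = - \frac{5}{48} - \frac{5 \log{\left(5 \right)}}{192} + \frac{5 \log{\left(3 \right)}}{384} + \frac{5 \log{\left(7 \right)}}{384} + \frac{5 \sqrt{3} \operatorname{atan}{\left(\frac{2 \sqrt{3}}{3} \right)}}{192}

Factor the denominator (4 \left(u + 1\right)^{2} \left(u + 3\right) \left(u^{2} + 3\right)) and decompose: f = \frac{5 \left(u + 3\right)}{192 \left(u^{2} + 3\right)} - \frac{5}{192 \left(u + 3\right)} - \frac{5}{32 \left(u + 1\right)^{2}}; each piece integrates to a log, atan, or power term.
F(u) = \frac{- 10 u \log{\left(u + 3 \right)} + 5 u \log{\left(u^{2} + 3 \right)} + 10 \sqrt{3} u \operatorname{atan}{\left(\frac{\sqrt{3} u}{3} \right)} - 10 \log{\left(u + 3 \right)} + 5 \log{\left(u^{2} + 3 \right)} + 10 \sqrt{3} \operatorname{atan}{\left(\frac{\sqrt{3} u}{3} \right)} + 60}{384 u + 384} is an antiderivative of f.
Check: d/du[\frac{- 10 u \log{\left(u + 3 \right)} + 5 u \log{\left(u^{2} + 3 \right)} + 10 \sqrt{3} u \operatorname{atan}{\left(\frac{\sqrt{3} u}{3} \right)} - 10 \log{\left(u + 3 \right)} + 5 \log{\left(u^{2} + 3 \right)} + 10 \sqrt{3} \operatorname{atan}{\left(\frac{\sqrt{3} u}{3} \right)} + 60}{384 u + 384}] = - \frac{5}{4 u^{5} + 20 u^{4} + 40 u^{3} + 72 u^{2} + 84 u + 36}, which equals f(u).
F(2) = - \frac{5 \log{\left(5 \right)}}{192} + \frac{5 \log{\left(7 \right)}}{384} + \frac{5 \sqrt{3} \operatorname{atan}{\left(\frac{2 \sqrt{3}}{3} \right)}}{192} + \frac{5}{96}; F(0) = \frac{5}{32} - \frac{5 \log{\left(3 \right)}}{384}.
Integral = F(2) - F(0) = - \frac{5}{48} - \frac{5 \log{\left(5 \right)}}{192} + \frac{5 \log{\left(3 \right)}}{384} + \frac{5 \log{\left(7 \right)}}{384} + \frac{5 \sqrt{3} \operatorname{atan}{\left(\frac{2 \sqrt{3}}{3} \right)}}{192}.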